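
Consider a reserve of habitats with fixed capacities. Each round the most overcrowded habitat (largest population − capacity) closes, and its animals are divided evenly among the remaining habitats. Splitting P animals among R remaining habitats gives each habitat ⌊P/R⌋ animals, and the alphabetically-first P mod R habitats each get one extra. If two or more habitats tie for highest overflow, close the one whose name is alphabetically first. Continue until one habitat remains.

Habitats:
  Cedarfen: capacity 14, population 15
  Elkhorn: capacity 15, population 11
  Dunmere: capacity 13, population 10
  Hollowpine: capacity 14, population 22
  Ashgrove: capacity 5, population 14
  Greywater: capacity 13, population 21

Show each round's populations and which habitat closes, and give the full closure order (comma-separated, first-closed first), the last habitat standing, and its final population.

Closure order: Ashgrove, Greywater, Hollowpine, Cedarfen, Dunmere
Last habitat: Elkhorn with 93 animals

Round 1: Ashgrove=14 Cedarfen=15 Dunmere=10 Elkhorn=11 Greywater=21 Hollowpine=22 → close Ashgrove (overflow 9)
  14÷5 = 2 each, +1 to first 4
Round 2: Cedarfen=18 Dunmere=13 Elkhorn=14 Greywater=24 Hollowpine=24 → close Greywater (overflow 11)
  24÷4 = 6 each, +1 to first 0
Round 3: Cedarfen=24 Dunmere=19 Elkhorn=20 Hollowpine=30 → close Hollowpine (overflow 16)
  30÷3 = 10 each, +1 to first 0
Round 4: Cedarfen=34 Dunmere=29 Elkhorn=30 → close Cedarfen (overflow 20)
  34÷2 = 17 each, +1 to first 0
Round 5: Dunmere=46 Elkhorn=47 → close Dunmere (overflow 33)
  46÷1 = 46 each, +1 to first 0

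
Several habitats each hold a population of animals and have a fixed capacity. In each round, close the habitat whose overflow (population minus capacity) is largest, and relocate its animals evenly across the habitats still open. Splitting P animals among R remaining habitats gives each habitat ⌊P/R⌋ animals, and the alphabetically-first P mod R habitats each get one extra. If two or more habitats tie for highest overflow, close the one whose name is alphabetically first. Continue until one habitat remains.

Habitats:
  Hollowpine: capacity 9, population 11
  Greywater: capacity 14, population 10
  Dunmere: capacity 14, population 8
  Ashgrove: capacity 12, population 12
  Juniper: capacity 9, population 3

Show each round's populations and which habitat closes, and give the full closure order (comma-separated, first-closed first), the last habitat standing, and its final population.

Round 1: Ashgrove=12 Dunmere=8 Greywater=10 Hollowpine=11 Juniper=3 → close Hollowpine (overflow 2)
  11÷4 = 2 each, +1 to first 3
Round 2: Ashgrove=15 Dunmere=11 Greywater=13 Juniper=5 → close Ashgrove (overflow 3)
  15÷3 = 5 each, +1 to first 0
Round 3: Dunmere=16 Greywater=18 Juniper=10 → close Greywater (overflow 4)
  18÷2 = 9 each, +1 to first 0
Round 4: Dunmere=25 Juniper=19 → close Dunmere (overflow 11)
  25÷1 = 25 each, +1 to first 0

Closure order: Hollowpine, Ashgrove, Greywater, Dunmere
Last habitat: Juniper with 44 animals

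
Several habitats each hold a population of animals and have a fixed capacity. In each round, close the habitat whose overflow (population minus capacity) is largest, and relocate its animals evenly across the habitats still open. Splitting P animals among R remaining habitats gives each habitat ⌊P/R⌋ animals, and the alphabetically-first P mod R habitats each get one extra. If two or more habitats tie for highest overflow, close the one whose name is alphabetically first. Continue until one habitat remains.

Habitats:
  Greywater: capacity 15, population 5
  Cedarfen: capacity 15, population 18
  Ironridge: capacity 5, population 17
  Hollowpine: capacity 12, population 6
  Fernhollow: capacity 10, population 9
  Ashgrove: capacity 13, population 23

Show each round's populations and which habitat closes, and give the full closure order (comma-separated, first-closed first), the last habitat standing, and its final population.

Round 1: Ashgrove=23 Cedarfen=18 Fernhollow=9 Greywater=5 Hollowpine=6 Ironridge=17 → close Ironridge (overflow 12)
  17÷5 = 3 each, +1 to first 2
Round 2: Ashgrove=27 Cedarfen=22 Fernhollow=12 Greywater=8 Hollowpine=9 → close Ashgrove (overflow 14)
  27÷4 = 6 each, +1 to first 3
Round 3: Cedarfen=29 Fernhollow=19 Greywater=15 Hollowpine=15 → close Cedarfen (overflow 14)
  29÷3 = 9 each, +1 to first 2
Round 4: Fernhollow=29 Greywater=25 Hollowpine=24 → close Fernhollow (overflow 19)
  29÷2 = 14 each, +1 to first 1
Round 5: Greywater=40 Hollowpine=38 → close Hollowpine (overflow 26)
  38÷1 = 38 each, +1 to first 0

Closure order: Ironridge, Ashgrove, Cedarfen, Fernhollow, Hollowpine
Last habitat: Greywater with 78 animals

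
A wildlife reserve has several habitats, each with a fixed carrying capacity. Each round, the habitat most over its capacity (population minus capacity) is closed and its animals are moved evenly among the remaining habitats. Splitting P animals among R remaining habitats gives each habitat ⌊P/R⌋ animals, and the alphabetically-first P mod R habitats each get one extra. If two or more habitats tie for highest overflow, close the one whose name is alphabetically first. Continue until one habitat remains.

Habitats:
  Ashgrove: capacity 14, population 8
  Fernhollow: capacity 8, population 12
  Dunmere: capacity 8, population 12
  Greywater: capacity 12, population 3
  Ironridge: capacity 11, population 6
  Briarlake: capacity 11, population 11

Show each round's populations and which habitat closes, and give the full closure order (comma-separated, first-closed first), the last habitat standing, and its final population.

Closure order: Dunmere, Fernhollow, Briarlake, Ashgrove, Ironridge
Last habitat: Greywater with 52 animals

Round 1: Ashgrove=8 Briarlake=11 Dunmere=12 Fernhollow=12 Greywater=3 Ironridge=6 → close Dunmere (overflow 4)
  12÷5 = 2 each, +1 to first 2
Round 2: Ashgrove=11 Briarlake=14 Fernhollow=14 Greywater=5 Ironridge=8 → close Fernhollow (overflow 6)
  14÷4 = 3 each, +1 to first 2
Round 3: Ashgrove=15 Briarlake=18 Greywater=8 Ironridge=11 → close Briarlake (overflow 7)
  18÷3 = 6 each, +1 to first 0
Round 4: Ashgrove=21 Greywater=14 Ironridge=17 → close Ashgrove (overflow 7)
  21÷2 = 10 each, +1 to first 1
Round 5: Greywater=25 Ironridge=27 → close Ironridge (overflow 16)
  27÷1 = 27 each, +1 to first 0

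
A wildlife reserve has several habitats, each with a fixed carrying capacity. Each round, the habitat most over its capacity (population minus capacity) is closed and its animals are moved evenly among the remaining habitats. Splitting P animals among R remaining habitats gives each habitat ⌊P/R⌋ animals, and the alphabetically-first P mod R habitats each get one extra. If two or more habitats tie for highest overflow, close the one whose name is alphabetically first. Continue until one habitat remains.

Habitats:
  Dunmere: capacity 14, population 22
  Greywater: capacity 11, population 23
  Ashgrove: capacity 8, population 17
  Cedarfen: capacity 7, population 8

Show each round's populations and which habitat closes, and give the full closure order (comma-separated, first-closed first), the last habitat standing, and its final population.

Round 1: Ashgrove=17 Cedarfen=8 Dunmere=22 Greywater=23 → close Greywater (overflow 12)
  23÷3 = 7 each, +1 to first 2
Round 2: Ashgrove=25 Cedarfen=16 Dunmere=29 → close Ashgrove (overflow 17)
  25÷2 = 12 each, +1 to first 1
Round 3: Cedarfen=29 Dunmere=41 → close Dunmere (overflow 27)
  41÷1 = 41 each, +1 to first 0

Closure order: Greywater, Ashgrove, Dunmere
Last habitat: Cedarfen with 70 animals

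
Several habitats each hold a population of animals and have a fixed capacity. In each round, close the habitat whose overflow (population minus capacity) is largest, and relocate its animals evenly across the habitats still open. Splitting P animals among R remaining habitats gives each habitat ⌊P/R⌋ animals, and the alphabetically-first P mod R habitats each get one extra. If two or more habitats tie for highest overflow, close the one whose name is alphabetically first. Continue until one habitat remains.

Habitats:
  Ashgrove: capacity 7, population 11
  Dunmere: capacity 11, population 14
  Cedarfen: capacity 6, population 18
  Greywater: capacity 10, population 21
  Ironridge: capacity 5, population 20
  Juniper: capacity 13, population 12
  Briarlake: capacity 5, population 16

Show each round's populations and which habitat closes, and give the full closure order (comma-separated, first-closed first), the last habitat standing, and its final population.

Closure order: Ironridge, Briarlake, Cedarfen, Greywater, Ashgrove, Dunmere
Last habitat: Juniper with 112 animals

Round 1: Ashgrove=11 Briarlake=16 Cedarfen=18 Dunmere=14 Greywater=21 Ironridge=20 Juniper=12 → close Ironridge (overflow 15)
  20÷6 = 3 each, +1 to first 2
Round 2: Ashgrove=15 Briarlake=20 Cedarfen=21 Dunmere=17 Greywater=24 Juniper=15 → close Briarlake (overflow 15)
  20÷5 = 4 each, +1 to first 0
Round 3: Ashgrove=19 Cedarfen=25 Dunmere=21 Greywater=28 Juniper=19 → close Cedarfen (overflow 19)
  25÷4 = 6 each, +1 to first 1
Round 4: Ashgrove=26 Dunmere=27 Greywater=34 Juniper=25 → close Greywater (overflow 24)
  34÷3 = 11 each, +1 to first 1
Round 5: Ashgrove=38 Dunmere=38 Juniper=36 → close Ashgrove (overflow 31)
  38÷2 = 19 each, +1 to first 0
Round 6: Dunmere=57 Juniper=55 → close Dunmere (overflow 46)
  57÷1 = 57 each, +1 to first 0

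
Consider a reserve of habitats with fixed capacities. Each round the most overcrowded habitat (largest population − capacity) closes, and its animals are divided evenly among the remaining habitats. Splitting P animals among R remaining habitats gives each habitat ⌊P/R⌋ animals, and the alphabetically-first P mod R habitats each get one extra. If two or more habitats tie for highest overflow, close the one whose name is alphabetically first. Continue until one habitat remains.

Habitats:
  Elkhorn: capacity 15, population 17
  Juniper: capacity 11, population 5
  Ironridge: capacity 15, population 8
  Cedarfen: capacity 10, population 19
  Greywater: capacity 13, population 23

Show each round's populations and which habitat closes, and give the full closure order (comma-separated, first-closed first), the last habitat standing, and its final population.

Closure order: Greywater, Cedarfen, Elkhorn, Ironridge
Last habitat: Juniper with 72 animals

Round 1: Cedarfen=19 Elkhorn=17 Greywater=23 Ironridge=8 Juniper=5 → close Greywater (overflow 10)
  23÷4 = 5 each, +1 to first 3
Round 2: Cedarfen=25 Elkhorn=23 Ironridge=14 Juniper=10 → close Cedarfen (overflow 15)
  25÷3 = 8 each, +1 to first 1
Round 3: Elkhorn=32 Ironridge=22 Juniper=18 → close Elkhorn (overflow 17)
  32÷2 = 16 each, +1 to first 0
Round 4: Ironridge=38 Juniper=34 → close Ironridge (overflow 23)
  38÷1 = 38 each, +1 to first 0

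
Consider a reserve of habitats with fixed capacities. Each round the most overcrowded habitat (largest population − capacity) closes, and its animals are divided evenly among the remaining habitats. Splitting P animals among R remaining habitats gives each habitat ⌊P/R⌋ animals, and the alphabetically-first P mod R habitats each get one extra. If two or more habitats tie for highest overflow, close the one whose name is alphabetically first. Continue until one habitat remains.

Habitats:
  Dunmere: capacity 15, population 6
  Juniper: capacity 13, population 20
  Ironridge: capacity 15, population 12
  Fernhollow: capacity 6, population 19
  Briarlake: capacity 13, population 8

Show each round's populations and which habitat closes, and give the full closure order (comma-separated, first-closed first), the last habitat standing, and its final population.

Closure order: Fernhollow, Juniper, Ironridge, Briarlake
Last habitat: Dunmere with 65 animals

Round 1: Briarlake=8 Dunmere=6 Fernhollow=19 Ironridge=12 Juniper=20 → close Fernhollow (overflow 13)
  19÷4 = 4 each, +1 to first 3
Round 2: Briarlake=13 Dunmere=11 Ironridge=17 Juniper=24 → close Juniper (overflow 11)
  24÷3 = 8 each, +1 to first 0
Round 3: Briarlake=21 Dunmere=19 Ironridge=25 → close Ironridge (overflow 10)
  25÷2 = 12 each, +1 to first 1
Round 4: Briarlake=34 Dunmere=31 → close Briarlake (overflow 21)
  34÷1 = 34 each, +1 to first 0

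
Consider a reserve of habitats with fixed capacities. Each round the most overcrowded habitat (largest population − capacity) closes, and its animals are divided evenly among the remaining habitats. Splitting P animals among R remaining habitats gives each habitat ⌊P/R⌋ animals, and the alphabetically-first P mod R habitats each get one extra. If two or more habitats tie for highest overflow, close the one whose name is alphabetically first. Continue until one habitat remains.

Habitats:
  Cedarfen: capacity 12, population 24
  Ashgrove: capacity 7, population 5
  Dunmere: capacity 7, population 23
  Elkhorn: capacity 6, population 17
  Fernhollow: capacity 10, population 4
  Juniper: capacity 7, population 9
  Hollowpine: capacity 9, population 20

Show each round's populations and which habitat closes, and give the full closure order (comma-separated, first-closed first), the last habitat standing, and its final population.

Round 1: Ashgrove=5 Cedarfen=24 Dunmere=23 Elkhorn=17 Fernhollow=4 Hollowpine=20 Juniper=9 → close Dunmere (overflow 16)
  23÷6 = 3 each, +1 to first 5
Round 2: Ashgrove=9 Cedarfen=28 Elkhorn=21 Fernhollow=8 Hollowpine=24 Juniper=12 → close Cedarfen (overflow 16)
  28÷5 = 5 each, +1 to first 3
Round 3: Ashgrove=15 Elkhorn=27 Fernhollow=14 Hollowpine=29 Juniper=17 → close Elkhorn (overflow 21)
  27÷4 = 6 each, +1 to first 3
Round 4: Ashgrove=22 Fernhollow=21 Hollowpine=36 Juniper=23 → close Hollowpine (overflow 27)
  36÷3 = 12 each, +1 to first 0
Round 5: Ashgrove=34 Fernhollow=33 Juniper=35 → close Juniper (overflow 28)
  35÷2 = 17 each, +1 to first 1
Round 6: Ashgrove=52 Fernhollow=50 → close Ashgrove (overflow 45)
  52÷1 = 52 each, +1 to first 0

Closure order: Dunmere, Cedarfen, Elkhorn, Hollowpine, Juniper, Ashgrove
Last habitat: Fernhollow with 102 animals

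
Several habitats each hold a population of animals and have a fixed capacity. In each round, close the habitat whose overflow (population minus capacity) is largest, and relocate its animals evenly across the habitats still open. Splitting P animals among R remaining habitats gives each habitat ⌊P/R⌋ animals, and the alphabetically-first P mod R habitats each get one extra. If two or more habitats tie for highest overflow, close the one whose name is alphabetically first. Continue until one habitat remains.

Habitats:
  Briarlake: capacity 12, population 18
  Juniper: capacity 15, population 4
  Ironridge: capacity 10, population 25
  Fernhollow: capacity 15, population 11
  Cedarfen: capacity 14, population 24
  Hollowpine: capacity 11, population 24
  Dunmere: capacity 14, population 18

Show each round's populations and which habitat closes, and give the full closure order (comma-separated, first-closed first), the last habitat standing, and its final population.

Round 1: Briarlake=18 Cedarfen=24 Dunmere=18 Fernhollow=11 Hollowpine=24 Ironridge=25 Juniper=4 → close Ironridge (overflow 15)
  25÷6 = 4 each, +1 to first 1
Round 2: Briarlake=23 Cedarfen=28 Dunmere=22 Fernhollow=15 Hollowpine=28 Juniper=8 → close Hollowpine (overflow 17)
  28÷5 = 5 each, +1 to first 3
Round 3: Briarlake=29 Cedarfen=34 Dunmere=28 Fernhollow=20 Juniper=13 → close Cedarfen (overflow 20)
  34÷4 = 8 each, +1 to first 2
Round 4: Briarlake=38 Dunmere=37 Fernhollow=28 Juniper=21 → close Briarlake (overflow 26)
  38÷3 = 12 each, +1 to first 2
Round 5: Dunmere=50 Fernhollow=41 Juniper=33 → close Dunmere (overflow 36)
  50÷2 = 25 each, +1 to first 0
Round 6: Fernhollow=66 Juniper=58 → close Fernhollow (overflow 51)
  66÷1 = 66 each, +1 to first 0

Closure order: Ironridge, Hollowpine, Cedarfen, Briarlake, Dunmere, Fernhollow
Last habitat: Juniper with 124 animals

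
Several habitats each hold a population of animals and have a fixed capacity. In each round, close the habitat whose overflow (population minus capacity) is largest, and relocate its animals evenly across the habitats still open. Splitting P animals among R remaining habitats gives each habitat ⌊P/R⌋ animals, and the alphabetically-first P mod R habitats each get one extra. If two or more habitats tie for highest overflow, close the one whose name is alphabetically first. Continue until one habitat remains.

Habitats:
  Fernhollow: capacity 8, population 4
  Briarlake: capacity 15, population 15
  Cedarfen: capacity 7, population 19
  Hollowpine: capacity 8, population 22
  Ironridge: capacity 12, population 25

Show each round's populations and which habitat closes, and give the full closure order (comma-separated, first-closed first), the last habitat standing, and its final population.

Round 1: Briarlake=15 Cedarfen=19 Fernhollow=4 Hollowpine=22 Ironridge=25 → close Hollowpine (overflow 14)
  22÷4 = 5 each, +1 to first 2
Round 2: Briarlake=21 Cedarfen=25 Fernhollow=9 Ironridge=30 → close Cedarfen (overflow 18)
  25÷3 = 8 each, +1 to first 1
Round 3: Briarlake=30 Fernhollow=17 Ironridge=38 → close Ironridge (overflow 26)
  38÷2 = 19 each, +1 to first 0
Round 4: Briarlake=49 Fernhollow=36 → close Briarlake (overflow 34)
  49÷1 = 49 each, +1 to first 0

Closure order: Hollowpine, Cedarfen, Ironridge, Briarlake
Last habitat: Fernhollow with 85 animals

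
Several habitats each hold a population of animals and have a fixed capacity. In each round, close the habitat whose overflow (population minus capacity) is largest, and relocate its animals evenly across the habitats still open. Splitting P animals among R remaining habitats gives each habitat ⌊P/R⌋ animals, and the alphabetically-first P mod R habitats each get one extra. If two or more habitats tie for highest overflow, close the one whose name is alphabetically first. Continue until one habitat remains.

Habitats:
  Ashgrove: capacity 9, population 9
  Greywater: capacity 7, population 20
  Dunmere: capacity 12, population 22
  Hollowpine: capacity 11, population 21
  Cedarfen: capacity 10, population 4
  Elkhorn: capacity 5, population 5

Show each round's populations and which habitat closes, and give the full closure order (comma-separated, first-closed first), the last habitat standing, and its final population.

Round 1: Ashgrove=9 Cedarfen=4 Dunmere=22 Elkhorn=5 Greywater=20 Hollowpine=21 → close Greywater (overflow 13)
  20÷5 = 4 each, +1 to first 0
Round 2: Ashgrove=13 Cedarfen=8 Dunmere=26 Elkhorn=9 Hollowpine=25 → close Dunmere (overflow 14)
  26÷4 = 6 each, +1 to first 2
Round 3: Ashgrove=20 Cedarfen=15 Elkhorn=15 Hollowpine=31 → close Hollowpine (overflow 20)
  31÷3 = 10 each, +1 to first 1
Round 4: Ashgrove=31 Cedarfen=25 Elkhorn=25 → close Ashgrove (overflow 22)
  31÷2 = 15 each, +1 to first 1
Round 5: Cedarfen=41 Elkhorn=40 → close Elkhorn (overflow 35)
  40÷1 = 40 each, +1 to first 0

Closure order: Greywater, Dunmere, Hollowpine, Ashgrove, Elkhorn
Last habitat: Cedarfen with 81 animals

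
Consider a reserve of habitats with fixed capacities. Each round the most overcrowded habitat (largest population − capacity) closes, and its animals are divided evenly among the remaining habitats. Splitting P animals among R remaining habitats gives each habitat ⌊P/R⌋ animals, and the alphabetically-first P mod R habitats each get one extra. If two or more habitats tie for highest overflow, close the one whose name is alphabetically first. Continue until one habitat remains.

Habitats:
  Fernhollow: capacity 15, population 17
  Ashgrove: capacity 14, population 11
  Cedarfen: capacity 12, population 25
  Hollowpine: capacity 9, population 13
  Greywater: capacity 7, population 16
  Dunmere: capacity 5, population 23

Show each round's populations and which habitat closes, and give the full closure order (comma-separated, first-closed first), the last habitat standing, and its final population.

Round 1: Ashgrove=11 Cedarfen=25 Dunmere=23 Fernhollow=17 Greywater=16 Hollowpine=13 → close Dunmere (overflow 18)
  23÷5 = 4 each, +1 to first 3
Round 2: Ashgrove=16 Cedarfen=30 Fernhollow=22 Greywater=20 Hollowpine=17 → close Cedarfen (overflow 18)
  30÷4 = 7 each, +1 to first 2
Round 3: Ashgrove=24 Fernhollow=30 Greywater=27 Hollowpine=24 → close Greywater (overflow 20)
  27÷3 = 9 each, +1 to first 0
Round 4: Ashgrove=33 Fernhollow=39 Hollowpine=33 → close Fernhollow (overflow 24)
  39÷2 = 19 each, +1 to first 1
Round 5: Ashgrove=53 Hollowpine=52 → close Hollowpine (overflow 43)
  52÷1 = 52 each, +1 to first 0

Closure order: Dunmere, Cedarfen, Greywater, Fernhollow, Hollowpine
Last habitat: Ashgrove with 105 animals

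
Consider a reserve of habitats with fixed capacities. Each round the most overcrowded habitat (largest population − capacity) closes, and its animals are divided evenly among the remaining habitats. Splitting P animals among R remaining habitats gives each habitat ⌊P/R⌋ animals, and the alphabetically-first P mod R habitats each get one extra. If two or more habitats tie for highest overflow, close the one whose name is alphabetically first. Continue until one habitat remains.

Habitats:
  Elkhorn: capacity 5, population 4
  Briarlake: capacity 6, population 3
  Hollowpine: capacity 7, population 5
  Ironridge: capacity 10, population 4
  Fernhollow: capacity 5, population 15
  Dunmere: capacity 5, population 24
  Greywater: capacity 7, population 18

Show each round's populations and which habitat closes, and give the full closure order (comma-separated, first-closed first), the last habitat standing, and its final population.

Round 1: Briarlake=3 Dunmere=24 Elkhorn=4 Fernhollow=15 Greywater=18 Hollowpine=5 Ironridge=4 → close Dunmere (overflow 19)
  24÷6 = 4 each, +1 to first 0
Round 2: Briarlake=7 Elkhorn=8 Fernhollow=19 Greywater=22 Hollowpine=9 Ironridge=8 → close Greywater (overflow 15)
  22÷5 = 4 each, +1 to first 2
Round 3: Briarlake=12 Elkhorn=13 Fernhollow=23 Hollowpine=13 Ironridge=12 → close Fernhollow (overflow 18)
  23÷4 = 5 each, +1 to first 3
Round 4: Briarlake=18 Elkhorn=19 Hollowpine=19 Ironridge=17 → close Elkhorn (overflow 14)
  19÷3 = 6 each, +1 to first 1
Round 5: Briarlake=25 Hollowpine=25 Ironridge=23 → close Briarlake (overflow 19)
  25÷2 = 12 each, +1 to first 1
Round 6: Hollowpine=38 Ironridge=35 → close Hollowpine (overflow 31)
  38÷1 = 38 each, +1 to first 0

Closure order: Dunmere, Greywater, Fernhollow, Elkhorn, Briarlake, Hollowpine
Last habitat: Ironridge with 73 animals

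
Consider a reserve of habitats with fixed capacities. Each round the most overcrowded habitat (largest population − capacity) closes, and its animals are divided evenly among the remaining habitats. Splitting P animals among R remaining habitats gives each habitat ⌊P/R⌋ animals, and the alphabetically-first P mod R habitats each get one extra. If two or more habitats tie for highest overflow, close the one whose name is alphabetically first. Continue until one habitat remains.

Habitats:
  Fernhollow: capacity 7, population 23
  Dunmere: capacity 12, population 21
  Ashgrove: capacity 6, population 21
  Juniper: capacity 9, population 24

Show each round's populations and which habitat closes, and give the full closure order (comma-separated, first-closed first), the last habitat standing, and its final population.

Round 1: Ashgrove=21 Dunmere=21 Fernhollow=23 Juniper=24 → close Fernhollow (overflow 16)
  23÷3 = 7 each, +1 to first 2
Round 2: Ashgrove=29 Dunmere=29 Juniper=31 → close Ashgrove (overflow 23)
  29÷2 = 14 each, +1 to first 1
Round 3: Dunmere=44 Juniper=45 → close Juniper (overflow 36)
  45÷1 = 45 each, +1 to first 0

Closure order: Fernhollow, Ashgrove, Juniper
Last habitat: Dunmere with 89 animals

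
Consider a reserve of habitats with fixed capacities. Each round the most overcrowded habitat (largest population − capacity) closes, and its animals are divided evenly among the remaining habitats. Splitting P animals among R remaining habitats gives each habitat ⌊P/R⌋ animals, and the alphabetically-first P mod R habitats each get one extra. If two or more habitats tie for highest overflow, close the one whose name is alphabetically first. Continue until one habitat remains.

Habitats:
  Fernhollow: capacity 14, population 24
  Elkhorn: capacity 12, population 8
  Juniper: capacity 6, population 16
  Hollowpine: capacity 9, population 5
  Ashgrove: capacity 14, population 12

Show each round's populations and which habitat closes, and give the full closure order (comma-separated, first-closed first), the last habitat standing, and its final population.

Round 1: Ashgrove=12 Elkhorn=8 Fernhollow=24 Hollowpine=5 Juniper=16 → close Fernhollow (overflow 10)
  24÷4 = 6 each, +1 to first 0
Round 2: Ashgrove=18 Elkhorn=14 Hollowpine=11 Juniper=22 → close Juniper (overflow 16)
  22÷3 = 7 each, +1 to first 1
Round 3: Ashgrove=26 Elkhorn=21 Hollowpine=18 → close Ashgrove (overflow 12)
  26÷2 = 13 each, +1 to first 0
Round 4: Elkhorn=34 Hollowpine=31 → close Elkhorn (overflow 22)
  34÷1 = 34 each, +1 to first 0

Closure order: Fernhollow, Juniper, Ashgrove, Elkhorn
Last habitat: Hollowpine with 65 animals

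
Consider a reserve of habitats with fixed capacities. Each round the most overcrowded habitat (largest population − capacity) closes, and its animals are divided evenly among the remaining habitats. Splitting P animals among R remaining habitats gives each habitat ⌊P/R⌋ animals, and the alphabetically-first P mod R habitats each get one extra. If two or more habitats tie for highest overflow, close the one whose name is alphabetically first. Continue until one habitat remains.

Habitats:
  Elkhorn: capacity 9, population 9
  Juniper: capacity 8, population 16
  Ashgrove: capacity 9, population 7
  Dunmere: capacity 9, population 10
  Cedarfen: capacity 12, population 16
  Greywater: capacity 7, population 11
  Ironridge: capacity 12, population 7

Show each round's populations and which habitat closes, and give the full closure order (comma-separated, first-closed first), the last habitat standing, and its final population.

Closure order: Juniper, Cedarfen, Greywater, Dunmere, Elkhorn, Ashgrove
Last habitat: Ironridge with 76 animals

Round 1: Ashgrove=7 Cedarfen=16 Dunmere=10 Elkhorn=9 Greywater=11 Ironridge=7 Juniper=16 → close Juniper (overflow 8)
  16÷6 = 2 each, +1 to first 4
Round 2: Ashgrove=10 Cedarfen=19 Dunmere=13 Elkhorn=12 Greywater=13 Ironridge=9 → close Cedarfen (overflow 7)
  19÷5 = 3 each, +1 to first 4
Round 3: Ashgrove=14 Dunmere=17 Elkhorn=16 Greywater=17 Ironridge=12 → close Greywater (overflow 10)
  17÷4 = 4 each, +1 to first 1
Round 4: Ashgrove=19 Dunmere=21 Elkhorn=20 Ironridge=16 → close Dunmere (overflow 12)
  21÷3 = 7 each, +1 to first 0
Round 5: Ashgrove=26 Elkhorn=27 Ironridge=23 → close Elkhorn (overflow 18)
  27÷2 = 13 each, +1 to first 1
Round 6: Ashgrove=40 Ironridge=36 → close Ashgrove (overflow 31)
  40÷1 = 40 each, +1 to first 0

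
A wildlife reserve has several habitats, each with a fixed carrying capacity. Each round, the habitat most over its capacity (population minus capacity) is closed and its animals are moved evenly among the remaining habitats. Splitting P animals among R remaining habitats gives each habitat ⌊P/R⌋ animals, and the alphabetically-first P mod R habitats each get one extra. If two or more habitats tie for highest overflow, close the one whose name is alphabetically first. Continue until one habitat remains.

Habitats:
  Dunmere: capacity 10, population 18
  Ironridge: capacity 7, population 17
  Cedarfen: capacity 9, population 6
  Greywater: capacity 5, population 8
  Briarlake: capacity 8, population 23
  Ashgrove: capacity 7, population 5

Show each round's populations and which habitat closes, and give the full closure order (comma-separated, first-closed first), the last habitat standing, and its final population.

Round 1: Ashgrove=5 Briarlake=23 Cedarfen=6 Dunmere=18 Greywater=8 Ironridge=17 → close Briarlake (overflow 15)
  23÷5 = 4 each, +1 to first 3
Round 2: Ashgrove=10 Cedarfen=11 Dunmere=23 Greywater=12 Ironridge=21 → close Ironridge (overflow 14)
  21÷4 = 5 each, +1 to first 1
Round 3: Ashgrove=16 Cedarfen=16 Dunmere=28 Greywater=17 → close Dunmere (overflow 18)
  28÷3 = 9 each, +1 to first 1
Round 4: Ashgrove=26 Cedarfen=25 Greywater=26 → close Greywater (overflow 21)
  26÷2 = 13 each, +1 to first 0
Round 5: Ashgrove=39 Cedarfen=38 → close Ashgrove (overflow 32)
  39÷1 = 39 each, +1 to first 0

Closure order: Briarlake, Ironridge, Dunmere, Greywater, Ashgrove
Last habitat: Cedarfen with 77 animals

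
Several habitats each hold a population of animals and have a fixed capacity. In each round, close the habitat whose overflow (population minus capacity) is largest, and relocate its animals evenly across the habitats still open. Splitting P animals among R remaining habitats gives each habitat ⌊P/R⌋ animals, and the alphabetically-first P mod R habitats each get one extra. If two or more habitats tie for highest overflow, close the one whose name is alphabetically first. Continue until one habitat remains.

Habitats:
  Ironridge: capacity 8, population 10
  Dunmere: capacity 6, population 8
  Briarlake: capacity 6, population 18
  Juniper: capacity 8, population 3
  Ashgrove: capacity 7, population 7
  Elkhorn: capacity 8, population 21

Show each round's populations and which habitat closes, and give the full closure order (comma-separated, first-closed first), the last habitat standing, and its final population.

Round 1: Ashgrove=7 Briarlake=18 Dunmere=8 Elkhorn=21 Ironridge=10 Juniper=3 → close Elkhorn (overflow 13)
  21÷5 = 4 each, +1 to first 1
Round 2: Ashgrove=12 Briarlake=22 Dunmere=12 Ironridge=14 Juniper=7 → close Briarlake (overflow 16)
  22÷4 = 5 each, +1 to first 2
Round 3: Ashgrove=18 Dunmere=18 Ironridge=19 Juniper=12 → close Dunmere (overflow 12)
  18÷3 = 6 each, +1 to first 0
Round 4: Ashgrove=24 Ironridge=25 Juniper=18 → close Ashgrove (overflow 17)
  24÷2 = 12 each, +1 to first 0
Round 5: Ironridge=37 Juniper=30 → close Ironridge (overflow 29)
  37÷1 = 37 each, +1 to first 0

Closure order: Elkhorn, Briarlake, Dunmere, Ashgrove, Ironridge
Last habitat: Juniper with 67 animals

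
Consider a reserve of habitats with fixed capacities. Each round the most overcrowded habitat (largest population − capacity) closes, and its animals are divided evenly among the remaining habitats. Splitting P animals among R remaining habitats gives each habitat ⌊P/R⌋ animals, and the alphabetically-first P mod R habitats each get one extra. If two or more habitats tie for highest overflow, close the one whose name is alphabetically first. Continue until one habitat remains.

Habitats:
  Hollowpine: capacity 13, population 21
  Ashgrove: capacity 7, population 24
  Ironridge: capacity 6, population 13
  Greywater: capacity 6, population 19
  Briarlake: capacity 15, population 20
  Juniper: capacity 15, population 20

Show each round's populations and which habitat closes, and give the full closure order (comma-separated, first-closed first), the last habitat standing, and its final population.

Closure order: Ashgrove, Greywater, Hollowpine, Ironridge, Briarlake
Last habitat: Juniper with 117 animals

Round 1: Ashgrove=24 Briarlake=20 Greywater=19 Hollowpine=21 Ironridge=13 Juniper=20 → close Ashgrove (overflow 17)
  24÷5 = 4 each, +1 to first 4
Round 2: Briarlake=25 Greywater=24 Hollowpine=26 Ironridge=18 Juniper=24 → close Greywater (overflow 18)
  24÷4 = 6 each, +1 to first 0
Round 3: Briarlake=31 Hollowpine=32 Ironridge=24 Juniper=30 → close Hollowpine (overflow 19)
  32÷3 = 10 each, +1 to first 2
Round 4: Briarlake=42 Ironridge=35 Juniper=40 → close Ironridge (overflow 29)
  35÷2 = 17 each, +1 to first 1
Round 5: Briarlake=60 Juniper=57 → close Briarlake (overflow 45)
  60÷1 = 60 each, +1 to first 0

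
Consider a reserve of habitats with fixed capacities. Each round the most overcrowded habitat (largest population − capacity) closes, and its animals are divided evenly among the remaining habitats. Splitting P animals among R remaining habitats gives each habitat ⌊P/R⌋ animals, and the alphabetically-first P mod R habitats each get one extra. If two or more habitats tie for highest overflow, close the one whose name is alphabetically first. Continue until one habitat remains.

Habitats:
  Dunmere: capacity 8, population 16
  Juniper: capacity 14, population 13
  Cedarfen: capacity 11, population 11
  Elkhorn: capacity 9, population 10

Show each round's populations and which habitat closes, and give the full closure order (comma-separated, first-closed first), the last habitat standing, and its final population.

Round 1: Cedarfen=11 Dunmere=16 Elkhorn=10 Juniper=13 → close Dunmere (overflow 8)
  16÷3 = 5 each, +1 to first 1
Round 2: Cedarfen=17 Elkhorn=15 Juniper=18 → close Cedarfen (overflow 6)
  17÷2 = 8 each, +1 to first 1
Round 3: Elkhorn=24 Juniper=26 → close Elkhorn (overflow 15)
  24÷1 = 24 each, +1 to first 0

Closure order: Dunmere, Cedarfen, Elkhorn
Last habitat: Juniper with 50 animals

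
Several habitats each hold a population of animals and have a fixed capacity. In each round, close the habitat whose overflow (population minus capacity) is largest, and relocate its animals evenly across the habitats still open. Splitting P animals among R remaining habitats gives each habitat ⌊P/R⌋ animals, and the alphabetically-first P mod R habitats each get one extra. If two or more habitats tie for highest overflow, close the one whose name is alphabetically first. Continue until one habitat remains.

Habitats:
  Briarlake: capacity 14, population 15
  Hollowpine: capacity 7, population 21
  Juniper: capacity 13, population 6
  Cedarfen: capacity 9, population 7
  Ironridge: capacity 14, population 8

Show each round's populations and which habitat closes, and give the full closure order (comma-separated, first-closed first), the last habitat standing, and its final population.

Round 1: Briarlake=15 Cedarfen=7 Hollowpine=21 Ironridge=8 Juniper=6 → close Hollowpine (overflow 14)
  21÷4 = 5 each, +1 to first 1
Round 2: Briarlake=21 Cedarfen=12 Ironridge=13 Juniper=11 → close Briarlake (overflow 7)
  21÷3 = 7 each, +1 to first 0
Round 3: Cedarfen=19 Ironridge=20 Juniper=18 → close Cedarfen (overflow 10)
  19÷2 = 9 each, +1 to first 1
Round 4: Ironridge=30 Juniper=27 → close Ironridge (overflow 16)
  30÷1 = 30 each, +1 to first 0

Closure order: Hollowpine, Briarlake, Cedarfen, Ironridge
Last habitat: Juniper with 57 animals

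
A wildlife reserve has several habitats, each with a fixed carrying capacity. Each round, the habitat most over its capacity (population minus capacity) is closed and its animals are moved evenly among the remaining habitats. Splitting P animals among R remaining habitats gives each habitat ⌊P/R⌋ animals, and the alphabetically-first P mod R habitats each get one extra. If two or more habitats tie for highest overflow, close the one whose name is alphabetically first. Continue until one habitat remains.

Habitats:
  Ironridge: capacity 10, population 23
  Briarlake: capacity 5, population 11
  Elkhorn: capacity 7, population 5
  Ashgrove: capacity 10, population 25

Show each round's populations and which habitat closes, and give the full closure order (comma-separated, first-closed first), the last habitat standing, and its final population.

Round 1: Ashgrove=25 Briarlake=11 Elkhorn=5 Ironridge=23 → close Ashgrove (overflow 15)
  25÷3 = 8 each, +1 to first 1
Round 2: Briarlake=20 Elkhorn=13 Ironridge=31 → close Ironridge (overflow 21)
  31÷2 = 15 each, +1 to first 1
Round 3: Briarlake=36 Elkhorn=28 → close Briarlake (overflow 31)
  36÷1 = 36 each, +1 to first 0

Closure order: Ashgrove, Ironridge, Briarlake
Last habitat: Elkhorn with 64 animals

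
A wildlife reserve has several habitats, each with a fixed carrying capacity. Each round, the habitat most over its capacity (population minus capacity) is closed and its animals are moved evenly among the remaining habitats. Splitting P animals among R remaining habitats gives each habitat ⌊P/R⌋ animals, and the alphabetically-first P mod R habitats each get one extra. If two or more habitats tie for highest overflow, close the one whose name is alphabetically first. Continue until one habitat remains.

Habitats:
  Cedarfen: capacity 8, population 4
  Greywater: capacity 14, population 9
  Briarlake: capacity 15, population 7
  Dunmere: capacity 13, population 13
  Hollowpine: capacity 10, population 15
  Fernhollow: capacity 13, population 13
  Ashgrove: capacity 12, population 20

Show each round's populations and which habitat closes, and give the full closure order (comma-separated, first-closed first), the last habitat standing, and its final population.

Round 1: Ashgrove=20 Briarlake=7 Cedarfen=4 Dunmere=13 Fernhollow=13 Greywater=9 Hollowpine=15 → close Ashgrove (overflow 8)
  20÷6 = 3 each, +1 to first 2
Round 2: Briarlake=11 Cedarfen=8 Dunmere=16 Fernhollow=16 Greywater=12 Hollowpine=18 → close Hollowpine (overflow 8)
  18÷5 = 3 each, +1 to first 3
Round 3: Briarlake=15 Cedarfen=12 Dunmere=20 Fernhollow=19 Greywater=15 → close Dunmere (overflow 7)
  20÷4 = 5 each, +1 to first 0
Round 4: Briarlake=20 Cedarfen=17 Fernhollow=24 Greywater=20 → close Fernhollow (overflow 11)
  24÷3 = 8 each, +1 to first 0
Round 5: Briarlake=28 Cedarfen=25 Greywater=28 → close Cedarfen (overflow 17)
  25÷2 = 12 each, +1 to first 1
Round 6: Briarlake=41 Greywater=40 → close Briarlake (overflow 26)
  41÷1 = 41 each, +1 to first 0

Closure order: Ashgrove, Hollowpine, Dunmere, Fernhollow, Cedarfen, Briarlake
Last habitat: Greywater with 81 animals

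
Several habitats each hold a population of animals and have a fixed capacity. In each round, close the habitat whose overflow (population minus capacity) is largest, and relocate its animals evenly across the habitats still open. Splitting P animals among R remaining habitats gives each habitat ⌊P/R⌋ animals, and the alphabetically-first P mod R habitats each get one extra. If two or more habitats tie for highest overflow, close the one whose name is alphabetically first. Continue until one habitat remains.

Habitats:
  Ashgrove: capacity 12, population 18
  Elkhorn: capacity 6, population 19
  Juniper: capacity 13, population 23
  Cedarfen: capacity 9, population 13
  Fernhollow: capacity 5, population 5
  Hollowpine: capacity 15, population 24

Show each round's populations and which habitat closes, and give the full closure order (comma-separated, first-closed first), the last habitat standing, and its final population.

Closure order: Elkhorn, Hollowpine, Juniper, Ashgrove, Cedarfen
Last habitat: Fernhollow with 102 animals

Round 1: Ashgrove=18 Cedarfen=13 Elkhorn=19 Fernhollow=5 Hollowpine=24 Juniper=23 → close Elkhorn (overflow 13)
  19÷5 = 3 each, +1 to first 4
Round 2: Ashgrove=22 Cedarfen=17 Fernhollow=9 Hollowpine=28 Juniper=26 → close Hollowpine (overflow 13)
  28÷4 = 7 each, +1 to first 0
Round 3: Ashgrove=29 Cedarfen=24 Fernhollow=16 Juniper=33 → close Juniper (overflow 20)
  33÷3 = 11 each, +1 to first 0
Round 4: Ashgrove=40 Cedarfen=35 Fernhollow=27 → close Ashgrove (overflow 28)
  40÷2 = 20 each, +1 to first 0
Round 5: Cedarfen=55 Fernhollow=47 → close Cedarfen (overflow 46)
  55÷1 = 55 each, +1 to first 0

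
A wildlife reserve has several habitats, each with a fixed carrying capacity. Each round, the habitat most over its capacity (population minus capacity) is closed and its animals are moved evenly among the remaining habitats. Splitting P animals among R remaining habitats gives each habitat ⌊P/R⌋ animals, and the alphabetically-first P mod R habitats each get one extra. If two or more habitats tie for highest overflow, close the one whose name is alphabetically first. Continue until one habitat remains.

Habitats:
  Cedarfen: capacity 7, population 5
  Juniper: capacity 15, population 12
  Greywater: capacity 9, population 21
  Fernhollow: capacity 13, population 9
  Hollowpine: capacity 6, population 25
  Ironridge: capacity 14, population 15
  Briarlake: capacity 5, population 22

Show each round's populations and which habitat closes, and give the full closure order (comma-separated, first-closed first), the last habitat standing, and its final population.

Closure order: Hollowpine, Briarlake, Greywater, Ironridge, Cedarfen, Fernhollow
Last habitat: Juniper with 109 animals

Round 1: Briarlake=22 Cedarfen=5 Fernhollow=9 Greywater=21 Hollowpine=25 Ironridge=15 Juniper=12 → close Hollowpine (overflow 19)
  25÷6 = 4 each, +1 to first 1
Round 2: Briarlake=27 Cedarfen=9 Fernhollow=13 Greywater=25 Ironridge=19 Juniper=16 → close Briarlake (overflow 22)
  27÷5 = 5 each, +1 to first 2
Round 3: Cedarfen=15 Fernhollow=19 Greywater=30 Ironridge=24 Juniper=21 → close Greywater (overflow 21)
  30÷4 = 7 each, +1 to first 2
Round 4: Cedarfen=23 Fernhollow=27 Ironridge=31 Juniper=28 → close Ironridge (overflow 17)
  31÷3 = 10 each, +1 to first 1
Round 5: Cedarfen=34 Fernhollow=37 Juniper=38 → close Cedarfen (overflow 27)
  34÷2 = 17 each, +1 to first 0
Round 6: Fernhollow=54 Juniper=55 → close Fernhollow (overflow 41)
  54÷1 = 54 each, +1 to first 0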